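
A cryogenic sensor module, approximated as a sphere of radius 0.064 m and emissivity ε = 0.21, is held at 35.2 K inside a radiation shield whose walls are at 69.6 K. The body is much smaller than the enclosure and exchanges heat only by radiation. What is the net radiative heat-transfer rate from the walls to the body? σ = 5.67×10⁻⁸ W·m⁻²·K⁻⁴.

For a small grey body in a large enclosure: P_net = εσA(T_body⁴ − T_wall⁴).
A = 4πr² = 0.05147 m²; T_body⁴ − T_wall⁴ = 1.535×10⁶ − 2.347×10⁷ = -2.193×10⁷ K⁴.
|P_net| = 0.21·5.67×10⁻⁸·0.05147·2.193×10⁷.

P_net ≈ 0.0134 W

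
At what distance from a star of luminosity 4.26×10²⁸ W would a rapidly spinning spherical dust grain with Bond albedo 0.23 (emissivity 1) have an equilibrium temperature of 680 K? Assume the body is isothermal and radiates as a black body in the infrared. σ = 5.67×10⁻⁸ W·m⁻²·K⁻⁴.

For an isothermal black-emitting sphere, (1−a)S·πr² = σ·4πr²·T⁴ ⇒ S = 4σT⁴/(1−a).
S = 4·5.67×10⁻⁸·(680)⁴/0.770 = 62980 W/m².
Flux falls as S = L/(4πd²), so d = √(L/(4πS)) = √(4.26×10²⁸/(4π·62980)).

d ≈ 2.32×10¹¹ m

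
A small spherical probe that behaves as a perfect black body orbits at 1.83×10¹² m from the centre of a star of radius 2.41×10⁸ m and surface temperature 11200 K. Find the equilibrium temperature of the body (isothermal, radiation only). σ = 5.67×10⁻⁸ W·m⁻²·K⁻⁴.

T ≈ 90.9 K

The star's surface emits σT_*⁴; at distance d the flux is S = σT_*⁴(R_*/d)².
S = 5.67×10⁻⁸·(11200)⁴·(2.41×10⁸/1.83×10¹²)² = 15.47 W/m².
For an isothermal sphere T⁴ = (1−a)S/(4σ) = 6.823×10⁷ K⁴.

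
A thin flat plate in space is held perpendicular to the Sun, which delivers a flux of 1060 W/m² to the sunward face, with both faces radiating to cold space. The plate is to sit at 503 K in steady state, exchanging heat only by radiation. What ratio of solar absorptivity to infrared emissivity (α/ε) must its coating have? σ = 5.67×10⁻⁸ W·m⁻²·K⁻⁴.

Balance: αS·A = εσ·2A·T⁴ ⇒ α/ε = 2σT⁴/S.
α/ε = 2·5.67×10⁻⁸·(503)⁴/1060 = 2·5.67×10⁻⁸·6.401×10¹⁰/1060.

α/ε ≈ 6.85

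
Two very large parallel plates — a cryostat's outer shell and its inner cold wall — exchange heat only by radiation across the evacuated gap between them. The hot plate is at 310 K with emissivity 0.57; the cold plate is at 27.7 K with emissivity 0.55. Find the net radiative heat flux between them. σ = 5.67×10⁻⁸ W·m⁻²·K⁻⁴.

For two infinite grey parallel plates, q = σ(T₁⁴ − T₂⁴)/(1/ε₁ + 1/ε₂ − 1).
T₁⁴ − T₂⁴ = 9.235×10⁹ − 5.887×10⁵ = 9.235×10⁹ K⁴.
1/ε₁ + 1/ε₂ − 1 = 1.754 + 1.818 − 1 = 2.573.
q = 5.67×10⁻⁸ × 9.235×10⁹ / 2.573.

q ≈ 204 W/m²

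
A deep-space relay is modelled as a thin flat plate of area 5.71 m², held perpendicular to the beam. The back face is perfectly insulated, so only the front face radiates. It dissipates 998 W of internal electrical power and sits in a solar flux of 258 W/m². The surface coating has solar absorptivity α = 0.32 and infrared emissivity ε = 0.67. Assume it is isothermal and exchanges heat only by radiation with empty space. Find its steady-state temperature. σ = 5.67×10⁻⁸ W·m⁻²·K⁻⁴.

T ≈ 287 K

At steady state, absorbed solar power + internal power = radiated power.
Absorbed: α·S·A_cross = 0.32·258·5.710 = 471.4 W (cross-section A).
Total input = 471.4 + 998 = 1469 W.
Radiated: εσ·A_surf·T⁴ with A_surf = A = 5.710 m².
T⁴ = 1469/(0.67·5.67×10⁻⁸·5.710) = 6.774×10⁹ K⁴.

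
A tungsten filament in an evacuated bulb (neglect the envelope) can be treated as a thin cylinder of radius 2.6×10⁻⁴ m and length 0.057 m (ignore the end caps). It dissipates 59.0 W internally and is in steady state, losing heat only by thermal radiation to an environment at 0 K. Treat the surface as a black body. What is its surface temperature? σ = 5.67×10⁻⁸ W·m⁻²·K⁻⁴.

Steady state: internal power = radiated power, P = εσA T⁴.
Radiating area A = 2πrL = 9.312×10⁻⁵ m².
T⁴ = P/(εσA) = 59.0/(1.0·5.67×10⁻⁸·9.312×10⁻⁵) = 1.117×10¹³ K⁴.
T = (1.117×10¹³)^(1/4).

T ≈ 1830 K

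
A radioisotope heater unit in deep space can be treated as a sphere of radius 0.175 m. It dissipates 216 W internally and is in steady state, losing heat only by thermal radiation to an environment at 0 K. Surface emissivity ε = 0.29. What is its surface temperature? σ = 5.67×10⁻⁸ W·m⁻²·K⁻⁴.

Steady state: internal power = radiated power, P = εσA T⁴.
Radiating area A = 4πr² = 0.3848 m².
T⁴ = P/(εσA) = 216/(0.29·5.67×10⁻⁸·0.3848) = 3.413×10¹⁰ K⁴.
T = (3.413×10¹⁰)^(1/4).

T ≈ 430 K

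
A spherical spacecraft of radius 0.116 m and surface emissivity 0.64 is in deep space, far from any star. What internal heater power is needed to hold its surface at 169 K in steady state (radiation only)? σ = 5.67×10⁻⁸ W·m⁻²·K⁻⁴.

P ≈ 5.01 W

P = εσ·4πr²·T⁴.
4πr² = 0.1691 m²; T⁴ = 8.157×10⁸ K⁴.
P = 0.64·5.67×10⁻⁸·0.1691·8.157×10⁸.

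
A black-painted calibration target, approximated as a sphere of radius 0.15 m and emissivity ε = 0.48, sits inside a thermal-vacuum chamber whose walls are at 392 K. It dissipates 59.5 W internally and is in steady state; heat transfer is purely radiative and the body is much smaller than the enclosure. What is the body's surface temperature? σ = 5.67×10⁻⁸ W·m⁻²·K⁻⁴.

T ≈ 421 K

For a small grey body in a large enclosure, net radiated power = εσA(T⁴ − T_w⁴).
Steady state: P = εσA(T⁴ − T_w⁴) with A = 4πr² = 0.2827 m².
T⁴ = P/(εσA) + T_w⁴ = 59.5/(0.48·5.67×10⁻⁸·0.2827) + (392)⁴
    = 7.732×10⁹ + 2.361×10¹⁰ = 3.134×10¹⁰ K⁴.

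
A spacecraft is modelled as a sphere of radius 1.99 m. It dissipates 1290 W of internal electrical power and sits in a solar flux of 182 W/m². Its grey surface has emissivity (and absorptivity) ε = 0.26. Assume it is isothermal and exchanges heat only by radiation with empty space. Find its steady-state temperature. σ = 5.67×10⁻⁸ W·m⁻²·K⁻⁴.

At steady state, absorbed solar power + internal power = radiated power.
Absorbed: α·S·A_cross = 0.26·182·12.44 = 588.7 W (cross-section πr²).
Total input = 588.7 + 1290 = 1879 W.
Radiated: εσ·A_surf·T⁴ with A_surf = 4πr² = 49.76 m².
T⁴ = 1879/(0.26·5.67×10⁻⁸·49.76) = 2.561×10⁹ K⁴.

T ≈ 225 K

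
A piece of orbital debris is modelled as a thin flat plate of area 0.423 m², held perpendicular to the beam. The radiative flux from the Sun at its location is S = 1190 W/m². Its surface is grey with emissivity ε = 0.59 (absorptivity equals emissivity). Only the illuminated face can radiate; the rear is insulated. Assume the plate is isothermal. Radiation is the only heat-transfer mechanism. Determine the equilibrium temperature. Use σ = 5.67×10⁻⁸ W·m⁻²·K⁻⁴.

At equilibrium, absorbed power = emitted power.
Absorbing cross-section = A = 0.4230 m²; emitting surface = A = 0.4230 m² (ratio 1).
εS·A_cross = εσ·A_surf·T⁴  ⇒  T⁴ = S/(1σ)   (ε cancels).
T⁴ = 1190/(1·5.67×10⁻⁸) = 2.099×10¹⁰ K⁴.
T = (2.099×10¹⁰)^(1/4).

T ≈ 381 K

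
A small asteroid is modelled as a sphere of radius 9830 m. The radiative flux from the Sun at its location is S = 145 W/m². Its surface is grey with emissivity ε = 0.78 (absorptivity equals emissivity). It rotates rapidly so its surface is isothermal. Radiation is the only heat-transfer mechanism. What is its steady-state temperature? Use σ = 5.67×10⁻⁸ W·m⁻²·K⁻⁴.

T ≈ 159 K

At equilibrium, absorbed power = emitted power.
Absorbing cross-section = πr² = 3.036×10⁸ m²; emitting surface = 4πr² = 1.214×10⁹ m² (ratio 4).
εS·A_cross = εσ·A_surf·T⁴  ⇒  T⁴ = S/(4σ)   (ε cancels).
T⁴ = 145/(4·5.67×10⁻⁸) = 6.393×10⁸ K⁴.
T = (6.393×10⁸)^(1/4).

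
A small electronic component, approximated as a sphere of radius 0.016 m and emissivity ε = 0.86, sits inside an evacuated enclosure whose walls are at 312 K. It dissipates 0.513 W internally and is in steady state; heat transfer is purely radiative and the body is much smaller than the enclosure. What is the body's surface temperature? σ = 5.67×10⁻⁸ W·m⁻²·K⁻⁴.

T ≈ 336 K

For a small grey body in a large enclosure, net radiated power = εσA(T⁴ − T_w⁴).
Steady state: P = εσA(T⁴ − T_w⁴) with A = 4πr² = 0.003217 m².
T⁴ = P/(εσA) + T_w⁴ = 0.513/(0.86·5.67×10⁻⁸·0.003217) + (312)⁴
    = 3.270×10⁹ + 9.476×10⁹ = 1.275×10¹⁰ K⁴.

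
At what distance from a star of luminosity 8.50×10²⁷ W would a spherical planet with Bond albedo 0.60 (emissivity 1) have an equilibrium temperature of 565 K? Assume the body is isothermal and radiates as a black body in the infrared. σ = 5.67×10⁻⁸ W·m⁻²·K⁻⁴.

d ≈ 1.08×10¹¹ m

For an isothermal black-emitting sphere, (1−a)S·πr² = σ·4πr²·T⁴ ⇒ S = 4σT⁴/(1−a).
S = 4·5.67×10⁻⁸·(565)⁴/0.400 = 57780 W/m².
Flux falls as S = L/(4πd²), so d = √(L/(4πS)) = √(8.50×10²⁷/(4π·57780)).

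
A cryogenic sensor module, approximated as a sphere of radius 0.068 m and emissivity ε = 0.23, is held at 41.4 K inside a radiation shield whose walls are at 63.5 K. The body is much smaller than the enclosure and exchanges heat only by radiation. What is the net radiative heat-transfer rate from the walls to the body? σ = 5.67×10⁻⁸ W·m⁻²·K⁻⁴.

P_net ≈ 0.0101 W

For a small grey body in a large enclosure: P_net = εσA(T_body⁴ − T_wall⁴).
A = 4πr² = 0.05811 m²; T_body⁴ − T_wall⁴ = 2.938×10⁶ − 1.626×10⁷ = -1.332×10⁷ K⁴.
|P_net| = 0.23·5.67×10⁻⁸·0.05811·1.332×10⁷.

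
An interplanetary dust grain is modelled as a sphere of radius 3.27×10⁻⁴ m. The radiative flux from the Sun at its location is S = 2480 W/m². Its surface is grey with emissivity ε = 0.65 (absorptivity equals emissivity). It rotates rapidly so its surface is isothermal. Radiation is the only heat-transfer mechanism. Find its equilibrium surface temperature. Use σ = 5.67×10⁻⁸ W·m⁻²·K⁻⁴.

At equilibrium, absorbed power = emitted power.
Absorbing cross-section = πr² = 3.359×10⁻⁷ m²; emitting surface = 4πr² = 1.344×10⁻⁶ m² (ratio 4).
εS·A_cross = εσ·A_surf·T⁴  ⇒  T⁴ = S/(4σ)   (ε cancels).
T⁴ = 2480/(4·5.67×10⁻⁸) = 1.093×10¹⁰ K⁴.
T = (1.093×10¹⁰)^(1/4).

T ≈ 323 K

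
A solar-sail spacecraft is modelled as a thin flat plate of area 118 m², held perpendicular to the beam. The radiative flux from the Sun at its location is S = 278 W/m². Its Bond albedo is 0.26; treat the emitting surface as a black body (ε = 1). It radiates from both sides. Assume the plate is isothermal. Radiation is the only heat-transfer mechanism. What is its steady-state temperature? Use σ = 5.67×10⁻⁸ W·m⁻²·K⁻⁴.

At equilibrium, absorbed power = emitted power.
Absorbing cross-section = A = 118.0 m²; emitting surface = 2A = 236.0 m² (ratio 2).
(1−a)S·A_cross = εσ·A_surf·T⁴  ⇒  T⁴ = (1−a)S/(2σ).
T⁴ = 0.740·278/(2·5.67×10⁻⁸) = 1.814×10⁹ K⁴.
T = (1.814×10⁹)^(1/4).

T ≈ 206 K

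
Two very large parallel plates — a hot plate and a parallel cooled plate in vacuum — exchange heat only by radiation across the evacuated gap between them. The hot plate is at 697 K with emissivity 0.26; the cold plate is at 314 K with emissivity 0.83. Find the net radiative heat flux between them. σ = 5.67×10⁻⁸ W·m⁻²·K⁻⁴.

For two infinite grey parallel plates, q = σ(T₁⁴ − T₂⁴)/(1/ε₁ + 1/ε₂ − 1).
T₁⁴ − T₂⁴ = 2.360×10¹¹ − 9.721×10⁹ = 2.263×10¹¹ K⁴.
1/ε₁ + 1/ε₂ − 1 = 3.846 + 1.205 − 1 = 4.051.
q = 5.67×10⁻⁸ × 2.263×10¹¹ / 4.051.

q ≈ 3170 W/m²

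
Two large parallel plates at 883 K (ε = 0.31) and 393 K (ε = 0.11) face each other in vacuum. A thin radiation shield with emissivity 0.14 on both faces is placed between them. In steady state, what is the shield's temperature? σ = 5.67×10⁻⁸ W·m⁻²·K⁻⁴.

T_s ≈ 788 K

In steady state the net flux on the hot side equals that on the cold side.
σ(T₁⁴−T_s⁴)/D₁ = σ(T_s⁴−T₂⁴)/D₂, with D₁ = 1/ε₁+1/ε_s−1 = 9.369, D₂ = 1/ε_s+1/ε₂−1 = 15.23.
Solve for T_s⁴: T_s⁴ = (D₂·T₁⁴ + D₁·T₂⁴)/(D₁+D₂) = 3.855×10¹¹ K⁴.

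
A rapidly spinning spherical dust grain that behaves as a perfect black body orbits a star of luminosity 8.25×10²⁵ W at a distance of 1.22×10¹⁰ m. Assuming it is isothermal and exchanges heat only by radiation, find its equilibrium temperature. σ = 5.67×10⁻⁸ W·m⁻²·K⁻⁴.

First find the stellar flux at distance d: S = L/(4πd²) = 8.25×10²⁵/(4π·(1.22×10¹⁰)²) = 44110 W/m².
For an isothermal sphere, absorbed (1−a)S·πr² = emitted σ·4πr²·T⁴, so T⁴ = (1−a)S/(4σ).
T⁴ = 1.00·44110/(4·5.67×10⁻⁸) = 1.945×10¹¹ K⁴.

T ≈ 664 K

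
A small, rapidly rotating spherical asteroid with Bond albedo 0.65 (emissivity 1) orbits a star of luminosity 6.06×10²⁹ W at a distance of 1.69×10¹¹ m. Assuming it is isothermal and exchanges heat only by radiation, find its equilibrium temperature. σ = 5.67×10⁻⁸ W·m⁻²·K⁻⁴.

T ≈ 1270 K

First find the stellar flux at distance d: S = L/(4πd²) = 6.06×10²⁹/(4π·(1.69×10¹¹)²) = 1.688×10⁶ W/m².
For an isothermal sphere, absorbed (1−a)S·πr² = emitted σ·4πr²·T⁴, so T⁴ = (1−a)S/(4σ).
T⁴ = 0.350·1.688×10⁶/(4·5.67×10⁻⁸) = 2.606×10¹² K⁴.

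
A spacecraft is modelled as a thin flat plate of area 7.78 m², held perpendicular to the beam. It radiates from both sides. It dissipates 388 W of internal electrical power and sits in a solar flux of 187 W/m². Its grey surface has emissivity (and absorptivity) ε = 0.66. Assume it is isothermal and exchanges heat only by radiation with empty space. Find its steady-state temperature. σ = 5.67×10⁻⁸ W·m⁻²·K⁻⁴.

At steady state, absorbed solar power + internal power = radiated power.
Absorbed: α·S·A_cross = 0.66·187·7.780 = 960.2 W (cross-section A).
Total input = 960.2 + 388 = 1348 W.
Radiated: εσ·A_surf·T⁴ with A_surf = 2A = 15.56 m².
T⁴ = 1348/(0.66·5.67×10⁻⁸·15.56) = 2.315×10⁹ K⁴.

T ≈ 219 K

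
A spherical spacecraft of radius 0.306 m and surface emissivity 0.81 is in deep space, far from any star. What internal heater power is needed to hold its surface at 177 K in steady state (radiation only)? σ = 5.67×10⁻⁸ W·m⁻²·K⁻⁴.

P = εσ·4πr²·T⁴.
4πr² = 1.177 m²; T⁴ = 9.815×10⁸ K⁴.
P = 0.81·5.67×10⁻⁸·1.177·9.815×10⁸.

P ≈ 53.0 W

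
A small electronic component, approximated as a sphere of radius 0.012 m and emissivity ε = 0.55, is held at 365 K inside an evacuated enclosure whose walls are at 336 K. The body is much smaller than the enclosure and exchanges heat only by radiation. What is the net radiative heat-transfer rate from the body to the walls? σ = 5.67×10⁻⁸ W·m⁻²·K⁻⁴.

P_net ≈ 0.282 W

For a small grey body in a large enclosure: P_net = εσA(T_body⁴ − T_wall⁴).
A = 4πr² = 0.001810 m²; T_body⁴ − T_wall⁴ = 1.775×10¹⁰ − 1.275×10¹⁰ = 5.003×10⁹ K⁴.
|P_net| = 0.55·5.67×10⁻⁸·0.001810·5.003×10⁹.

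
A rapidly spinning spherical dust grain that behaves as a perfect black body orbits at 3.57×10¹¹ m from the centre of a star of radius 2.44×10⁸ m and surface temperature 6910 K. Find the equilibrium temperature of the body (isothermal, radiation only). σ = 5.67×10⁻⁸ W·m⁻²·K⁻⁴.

The star's surface emits σT_*⁴; at distance d the flux is S = σT_*⁴(R_*/d)².
S = 5.67×10⁻⁸·(6910)⁴·(2.44×10⁸/3.57×10¹¹)² = 60.39 W/m².
For an isothermal sphere T⁴ = (1−a)S/(4σ) = 2.663×10⁸ K⁴.

T ≈ 128 K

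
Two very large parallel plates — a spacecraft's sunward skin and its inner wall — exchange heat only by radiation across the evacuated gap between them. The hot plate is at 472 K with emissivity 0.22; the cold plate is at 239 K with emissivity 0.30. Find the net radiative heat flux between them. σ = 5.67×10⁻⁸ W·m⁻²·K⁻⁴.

q ≈ 382 W/m²

For two infinite grey parallel plates, q = σ(T₁⁴ − T₂⁴)/(1/ε₁ + 1/ε₂ − 1).
T₁⁴ − T₂⁴ = 4.963×10¹⁰ − 3.263×10⁹ = 4.637×10¹⁰ K⁴.
1/ε₁ + 1/ε₂ − 1 = 4.545 + 3.333 − 1 = 6.879.
q = 5.67×10⁻⁸ × 4.637×10¹⁰ / 6.879.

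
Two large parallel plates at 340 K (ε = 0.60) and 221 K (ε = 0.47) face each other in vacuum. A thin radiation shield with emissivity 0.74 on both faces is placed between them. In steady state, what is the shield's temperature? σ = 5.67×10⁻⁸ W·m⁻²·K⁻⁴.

In steady state the net flux on the hot side equals that on the cold side.
σ(T₁⁴−T_s⁴)/D₁ = σ(T_s⁴−T₂⁴)/D₂, with D₁ = 1/ε₁+1/ε_s−1 = 2.018, D₂ = 1/ε_s+1/ε₂−1 = 2.479.
Solve for T_s⁴: T_s⁴ = (D₂·T₁⁴ + D₁·T₂⁴)/(D₁+D₂) = 8.437×10⁹ K⁴.

T_s ≈ 303 K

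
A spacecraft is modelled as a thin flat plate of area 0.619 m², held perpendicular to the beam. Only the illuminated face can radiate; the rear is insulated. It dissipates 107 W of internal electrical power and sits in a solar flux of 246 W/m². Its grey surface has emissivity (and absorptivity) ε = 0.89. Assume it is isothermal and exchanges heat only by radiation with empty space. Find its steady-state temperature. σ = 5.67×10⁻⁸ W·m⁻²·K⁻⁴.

T ≈ 297 K

At steady state, absorbed solar power + internal power = radiated power.
Absorbed: α·S·A_cross = 0.89·246·0.6190 = 135.5 W (cross-section A).
Total input = 135.5 + 107 = 242.5 W.
Radiated: εσ·A_surf·T⁴ with A_surf = A = 0.6190 m².
T⁴ = 242.5/(0.89·5.67×10⁻⁸·0.6190) = 7.764×10⁹ K⁴.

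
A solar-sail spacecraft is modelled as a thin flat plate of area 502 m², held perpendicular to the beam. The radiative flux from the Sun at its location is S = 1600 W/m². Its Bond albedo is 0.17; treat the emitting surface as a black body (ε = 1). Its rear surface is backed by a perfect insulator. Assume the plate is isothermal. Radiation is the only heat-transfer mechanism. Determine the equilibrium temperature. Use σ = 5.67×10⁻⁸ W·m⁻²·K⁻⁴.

At equilibrium, absorbed power = emitted power.
Absorbing cross-section = A = 502.0 m²; emitting surface = A = 502.0 m² (ratio 1).
(1−a)S·A_cross = εσ·A_surf·T⁴  ⇒  T⁴ = (1−a)S/(1σ).
T⁴ = 0.830·1600/(1·5.67×10⁻⁸) = 2.342×10¹⁰ K⁴.
T = (2.342×10¹⁰)^(1/4).

T ≈ 391 K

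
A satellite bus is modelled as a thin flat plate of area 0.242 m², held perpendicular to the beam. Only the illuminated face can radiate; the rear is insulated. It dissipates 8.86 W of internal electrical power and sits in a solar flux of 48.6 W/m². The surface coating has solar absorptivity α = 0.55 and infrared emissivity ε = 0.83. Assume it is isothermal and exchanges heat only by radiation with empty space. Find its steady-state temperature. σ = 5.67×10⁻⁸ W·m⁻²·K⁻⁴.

T ≈ 192 K

At steady state, absorbed solar power + internal power = radiated power.
Absorbed: α·S·A_cross = 0.55·48.6·0.2420 = 6.469 W (cross-section A).
Total input = 6.469 + 8.86 = 15.33 W.
Radiated: εσ·A_surf·T⁴ with A_surf = A = 0.2420 m².
T⁴ = 15.33/(0.83·5.67×10⁻⁸·0.2420) = 1.346×10⁹ K⁴.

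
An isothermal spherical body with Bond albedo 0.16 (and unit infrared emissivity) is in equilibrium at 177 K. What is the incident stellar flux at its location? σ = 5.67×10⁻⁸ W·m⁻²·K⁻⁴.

(1−a)S·πr² = σ·4πr²·T⁴ ⇒ S = 4σT⁴/(1−a).
S = 4·5.67×10⁻⁸·9.815×10⁸/0.840.

S ≈ 265 W/m²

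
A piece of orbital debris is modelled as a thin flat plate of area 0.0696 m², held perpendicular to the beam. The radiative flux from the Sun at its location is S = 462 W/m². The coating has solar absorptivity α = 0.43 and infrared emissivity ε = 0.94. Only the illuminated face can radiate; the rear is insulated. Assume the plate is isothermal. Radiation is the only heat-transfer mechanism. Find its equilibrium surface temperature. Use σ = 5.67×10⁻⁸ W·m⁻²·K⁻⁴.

T ≈ 247 K

At equilibrium, absorbed power = emitted power.
Absorbing cross-section = A = 0.06960 m²; emitting surface = A = 0.06960 m² (ratio 1).
αS·A_cross = εσ·A_surf·T⁴  ⇒  T⁴ = αS/(ε·1σ).
T⁴ = 0.430·462/(0.94·1·5.67×10⁻⁸) = 3.727×10⁹ K⁴.
T = (3.727×10⁹)^(1/4).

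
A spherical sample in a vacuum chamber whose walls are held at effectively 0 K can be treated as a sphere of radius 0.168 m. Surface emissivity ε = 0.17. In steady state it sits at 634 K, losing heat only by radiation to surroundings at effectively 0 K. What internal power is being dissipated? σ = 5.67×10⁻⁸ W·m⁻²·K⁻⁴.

P ≈ 552 W

Steady state: P = εσA T⁴.
A = 4πr² = 0.3547 m²; T⁴ = (634)⁴ = 1.616×10¹¹ K⁴.
P = 0.17 × 5.67×10⁻⁸ × 0.3547 × 1.616×10¹¹.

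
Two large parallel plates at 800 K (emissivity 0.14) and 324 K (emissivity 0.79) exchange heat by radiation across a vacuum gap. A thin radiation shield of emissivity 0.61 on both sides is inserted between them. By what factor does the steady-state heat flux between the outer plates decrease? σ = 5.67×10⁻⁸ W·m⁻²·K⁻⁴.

Without shield: q₀ = σΔ(T⁴)/(1/ε₁+1/ε₂−1) with denominator 7.409.
With shield the two gaps are in series; the resistances add: (1/ε₁+1/ε_s−1)+(1/ε_s+1/ε₂−1) = 7.782+1.905 = 9.687.
Heat-flux ratio q₀/q = 9.687/7.409.

factor ≈ 1.31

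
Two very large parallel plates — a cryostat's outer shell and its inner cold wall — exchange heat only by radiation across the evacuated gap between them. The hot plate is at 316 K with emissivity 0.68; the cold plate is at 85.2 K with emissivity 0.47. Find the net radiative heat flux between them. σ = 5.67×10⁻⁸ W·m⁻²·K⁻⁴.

q ≈ 216 W/m²

For two infinite grey parallel plates, q = σ(T₁⁴ − T₂⁴)/(1/ε₁ + 1/ε₂ − 1).
T₁⁴ − T₂⁴ = 9.971×10⁹ − 5.269×10⁷ = 9.919×10⁹ K⁴.
1/ε₁ + 1/ε₂ − 1 = 1.471 + 2.128 − 1 = 2.598.
q = 5.67×10⁻⁸ × 9.919×10⁹ / 2.598.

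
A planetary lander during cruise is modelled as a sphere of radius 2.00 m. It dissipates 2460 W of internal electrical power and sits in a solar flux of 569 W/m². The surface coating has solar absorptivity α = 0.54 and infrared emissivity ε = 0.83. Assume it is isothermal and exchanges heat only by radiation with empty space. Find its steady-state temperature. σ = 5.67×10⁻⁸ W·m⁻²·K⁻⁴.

T ≈ 227 K

At steady state, absorbed solar power + internal power = radiated power.
Absorbed: α·S·A_cross = 0.54·569·12.57 = 3861 W (cross-section πr²).
Total input = 3861 + 2460 = 6321 W.
Radiated: εσ·A_surf·T⁴ with A_surf = 4πr² = 50.27 m².
T⁴ = 6321/(0.83·5.67×10⁻⁸·50.27) = 2.672×10⁹ K⁴.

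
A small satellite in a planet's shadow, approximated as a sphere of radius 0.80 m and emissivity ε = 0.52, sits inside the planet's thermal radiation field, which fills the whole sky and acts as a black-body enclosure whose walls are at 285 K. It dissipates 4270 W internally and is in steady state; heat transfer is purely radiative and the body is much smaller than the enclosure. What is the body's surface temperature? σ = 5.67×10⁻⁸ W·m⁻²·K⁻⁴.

For a small grey body in a large enclosure, net radiated power = εσA(T⁴ − T_w⁴).
Steady state: P = εσA(T⁴ − T_w⁴) with A = 4πr² = 8.042 m².
T⁴ = P/(εσA) + T_w⁴ = 4270/(0.52·5.67×10⁻⁸·8.042) + (285)⁴
    = 1.801×10¹⁰ + 6.598×10⁹ = 2.460×10¹⁰ K⁴.

T ≈ 396 K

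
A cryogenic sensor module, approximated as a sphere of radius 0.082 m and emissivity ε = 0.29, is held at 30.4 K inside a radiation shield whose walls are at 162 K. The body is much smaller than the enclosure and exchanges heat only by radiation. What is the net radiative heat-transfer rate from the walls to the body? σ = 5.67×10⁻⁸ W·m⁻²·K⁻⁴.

P_net ≈ 0.956 W

For a small grey body in a large enclosure: P_net = εσA(T_body⁴ − T_wall⁴).
A = 4πr² = 0.08450 m²; T_body⁴ − T_wall⁴ = 8.541×10⁵ − 6.887×10⁸ = -6.879×10⁸ K⁴.
|P_net| = 0.29·5.67×10⁻⁸·0.08450·6.879×10⁸.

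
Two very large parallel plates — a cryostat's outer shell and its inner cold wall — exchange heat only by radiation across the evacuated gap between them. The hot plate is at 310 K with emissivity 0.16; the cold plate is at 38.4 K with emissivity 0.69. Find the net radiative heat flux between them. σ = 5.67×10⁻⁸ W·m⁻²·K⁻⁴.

For two infinite grey parallel plates, q = σ(T₁⁴ − T₂⁴)/(1/ε₁ + 1/ε₂ − 1).
T₁⁴ − T₂⁴ = 9.235×10⁹ − 2.174×10⁶ = 9.233×10⁹ K⁴.
1/ε₁ + 1/ε₂ − 1 = 6.250 + 1.449 − 1 = 6.699.
q = 5.67×10⁻⁸ × 9.233×10⁹ / 6.699.

q ≈ 78.1 W/m²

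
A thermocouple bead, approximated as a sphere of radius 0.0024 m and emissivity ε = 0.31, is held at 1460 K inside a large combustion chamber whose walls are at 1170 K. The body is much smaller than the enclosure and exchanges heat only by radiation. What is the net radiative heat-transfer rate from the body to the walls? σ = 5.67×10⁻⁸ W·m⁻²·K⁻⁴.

For a small grey body in a large enclosure: P_net = εσA(T_body⁴ − T_wall⁴).
A = 4πr² = 7.238×10⁻⁵ m²; T_body⁴ − T_wall⁴ = 4.544×10¹² − 1.874×10¹² = 2.670×10¹² K⁴.
|P_net| = 0.31·5.67×10⁻⁸·7.238×10⁻⁵·2.670×10¹².

P_net ≈ 3.40 W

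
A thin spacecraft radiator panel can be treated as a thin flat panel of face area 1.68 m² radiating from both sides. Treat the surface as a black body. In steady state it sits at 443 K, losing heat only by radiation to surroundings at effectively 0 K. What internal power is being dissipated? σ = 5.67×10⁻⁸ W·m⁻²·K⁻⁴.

P ≈ 7340 W

Steady state: P = εσA T⁴.
A = 2·1.68 = 3.360 m²; T⁴ = (443)⁴ = 3.851×10¹⁰ K⁴.
P = 1.0 × 5.67×10⁻⁸ × 3.360 × 3.851×10¹⁰.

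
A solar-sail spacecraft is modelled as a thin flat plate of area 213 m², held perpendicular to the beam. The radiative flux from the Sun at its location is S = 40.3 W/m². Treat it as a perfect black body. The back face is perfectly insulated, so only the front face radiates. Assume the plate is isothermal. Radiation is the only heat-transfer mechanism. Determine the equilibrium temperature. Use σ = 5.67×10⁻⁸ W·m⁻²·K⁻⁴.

T ≈ 163 K

At equilibrium, absorbed power = emitted power.
Absorbing cross-section = A = 213.0 m²; emitting surface = A = 213.0 m² (ratio 1).
S·A_cross = εσ·A_surf·T⁴  ⇒  T⁴ = S/(1σ).
T⁴ = 1.00·40.3/(1·5.67×10⁻⁸) = 7.108×10⁸ K⁴.
T = (7.108×10⁸)^(1/4).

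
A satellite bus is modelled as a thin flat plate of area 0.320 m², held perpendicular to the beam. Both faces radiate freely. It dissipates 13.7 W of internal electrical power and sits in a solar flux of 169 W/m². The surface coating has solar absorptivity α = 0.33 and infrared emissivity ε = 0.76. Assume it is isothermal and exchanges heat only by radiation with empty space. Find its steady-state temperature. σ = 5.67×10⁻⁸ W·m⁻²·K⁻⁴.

At steady state, absorbed solar power + internal power = radiated power.
Absorbed: α·S·A_cross = 0.33·169·0.3200 = 17.85 W (cross-section A).
Total input = 17.85 + 13.7 = 31.55 W.
Radiated: εσ·A_surf·T⁴ with A_surf = 2A = 0.6400 m².
T⁴ = 31.55/(0.76·5.67×10⁻⁸·0.6400) = 1.144×10⁹ K⁴.

T ≈ 184 K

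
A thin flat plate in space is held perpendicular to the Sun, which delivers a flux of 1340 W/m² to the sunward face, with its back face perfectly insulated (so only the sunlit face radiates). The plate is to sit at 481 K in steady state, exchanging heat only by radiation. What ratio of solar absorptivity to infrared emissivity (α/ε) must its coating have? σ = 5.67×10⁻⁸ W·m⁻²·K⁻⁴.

Balance: αS·A = εσ·1A·T⁴ ⇒ α/ε = σT⁴/S.
α/ε = 5.67×10⁻⁸·(481)⁴/1340 = 5.67×10⁻⁸·5.353×10¹⁰/1340.

α/ε ≈ 2.26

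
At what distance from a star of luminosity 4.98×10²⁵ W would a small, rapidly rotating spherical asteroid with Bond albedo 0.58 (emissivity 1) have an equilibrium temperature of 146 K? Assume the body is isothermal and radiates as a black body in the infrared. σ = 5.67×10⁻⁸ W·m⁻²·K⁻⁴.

d ≈ 1.27×10¹¹ m

For an isothermal black-emitting sphere, (1−a)S·πr² = σ·4πr²·T⁴ ⇒ S = 4σT⁴/(1−a).
S = 4·5.67×10⁻⁸·(146)⁴/0.420 = 245.4 W/m².
Flux falls as S = L/(4πd²), so d = √(L/(4πS)) = √(4.98×10²⁵/(4π·245.4)).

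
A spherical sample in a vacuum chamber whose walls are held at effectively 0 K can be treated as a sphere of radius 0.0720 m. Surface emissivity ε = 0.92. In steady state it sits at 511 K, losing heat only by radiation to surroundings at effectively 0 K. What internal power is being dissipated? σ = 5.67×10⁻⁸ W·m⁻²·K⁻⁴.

P ≈ 232 W

Steady state: P = εσA T⁴.
A = 4πr² = 0.06514 m²; T⁴ = (511)⁴ = 6.818×10¹⁰ K⁴.
P = 0.92 × 5.67×10⁻⁸ × 0.06514 × 6.818×10¹⁰.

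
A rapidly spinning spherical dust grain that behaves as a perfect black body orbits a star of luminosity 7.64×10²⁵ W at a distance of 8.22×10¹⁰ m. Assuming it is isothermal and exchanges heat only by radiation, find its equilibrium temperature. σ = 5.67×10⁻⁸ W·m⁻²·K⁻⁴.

T ≈ 251 K

First find the stellar flux at distance d: S = L/(4πd²) = 7.64×10²⁵/(4π·(8.22×10¹⁰)²) = 899.8 W/m².
For an isothermal sphere, absorbed (1−a)S·πr² = emitted σ·4πr²·T⁴, so T⁴ = (1−a)S/(4σ).
T⁴ = 1.00·899.8/(4·5.67×10⁻⁸) = 3.967×10⁹ K⁴.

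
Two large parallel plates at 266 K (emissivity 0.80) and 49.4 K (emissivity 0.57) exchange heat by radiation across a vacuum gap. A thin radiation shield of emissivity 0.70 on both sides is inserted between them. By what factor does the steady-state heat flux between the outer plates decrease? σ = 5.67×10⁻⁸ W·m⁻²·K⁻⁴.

Without shield: q₀ = σΔ(T⁴)/(1/ε₁+1/ε₂−1) with denominator 2.004.
With shield the two gaps are in series; the resistances add: (1/ε₁+1/ε_s−1)+(1/ε_s+1/ε₂−1) = 1.679+2.183 = 3.862.
Heat-flux ratio q₀/q = 3.862/2.004.

factor ≈ 1.93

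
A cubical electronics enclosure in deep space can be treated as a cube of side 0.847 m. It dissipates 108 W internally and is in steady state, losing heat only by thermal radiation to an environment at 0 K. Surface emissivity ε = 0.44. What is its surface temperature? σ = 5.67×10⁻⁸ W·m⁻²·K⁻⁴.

Steady state: internal power = radiated power, P = εσA T⁴.
Radiating area A = 6L² = 4.304 m².
T⁴ = P/(εσA) = 108/(0.44·5.67×10⁻⁸·4.304) = 1.006×10⁹ K⁴.
T = (1.006×10⁹)^(1/4).

T ≈ 178 K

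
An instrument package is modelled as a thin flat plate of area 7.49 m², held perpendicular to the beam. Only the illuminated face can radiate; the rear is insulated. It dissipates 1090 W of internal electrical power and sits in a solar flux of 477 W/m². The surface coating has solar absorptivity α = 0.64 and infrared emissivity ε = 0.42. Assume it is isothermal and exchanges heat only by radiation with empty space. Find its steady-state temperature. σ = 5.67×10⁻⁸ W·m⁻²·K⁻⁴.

At steady state, absorbed solar power + internal power = radiated power.
Absorbed: α·S·A_cross = 0.64·477·7.490 = 2287 W (cross-section A).
Total input = 2287 + 1090 = 3377 W.
Radiated: εσ·A_surf·T⁴ with A_surf = A = 7.490 m².
T⁴ = 3377/(0.42·5.67×10⁻⁸·7.490) = 1.893×10¹⁰ K⁴.

T ≈ 371 K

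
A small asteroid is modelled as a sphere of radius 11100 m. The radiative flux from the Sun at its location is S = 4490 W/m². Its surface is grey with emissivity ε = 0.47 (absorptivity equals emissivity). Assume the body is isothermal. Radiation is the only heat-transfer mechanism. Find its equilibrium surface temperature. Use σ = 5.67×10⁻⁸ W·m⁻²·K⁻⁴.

At equilibrium, absorbed power = emitted power.
Absorbing cross-section = πr² = 3.871×10⁸ m²; emitting surface = 4πr² = 1.548×10⁹ m² (ratio 4).
εS·A_cross = εσ·A_surf·T⁴  ⇒  T⁴ = S/(4σ)   (ε cancels).
T⁴ = 4490/(4·5.67×10⁻⁸) = 1.980×10¹⁰ K⁴.
T = (1.980×10¹⁰)^(1/4).

T ≈ 375 K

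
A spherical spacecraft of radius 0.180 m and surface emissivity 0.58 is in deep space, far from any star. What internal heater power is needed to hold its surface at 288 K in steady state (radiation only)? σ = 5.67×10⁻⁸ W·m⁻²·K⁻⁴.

P = εσ·4πr²·T⁴.
4πr² = 0.4072 m²; T⁴ = 6.880×10⁹ K⁴.
P = 0.58·5.67×10⁻⁸·0.4072·6.880×10⁹.

P ≈ 92.1 W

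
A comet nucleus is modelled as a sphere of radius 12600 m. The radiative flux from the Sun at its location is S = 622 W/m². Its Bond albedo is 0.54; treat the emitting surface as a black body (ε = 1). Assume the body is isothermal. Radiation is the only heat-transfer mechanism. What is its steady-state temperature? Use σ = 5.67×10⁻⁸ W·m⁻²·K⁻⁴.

T ≈ 188 K

At equilibrium, absorbed power = emitted power.
Absorbing cross-section = πr² = 4.988×10⁸ m²; emitting surface = 4πr² = 1.995×10⁹ m² (ratio 4).
(1−a)S·A_cross = εσ·A_surf·T⁴  ⇒  T⁴ = (1−a)S/(4σ).
T⁴ = 0.460·622/(4·5.67×10⁻⁸) = 1.262×10⁹ K⁴.
T = (1.262×10⁹)^(1/4).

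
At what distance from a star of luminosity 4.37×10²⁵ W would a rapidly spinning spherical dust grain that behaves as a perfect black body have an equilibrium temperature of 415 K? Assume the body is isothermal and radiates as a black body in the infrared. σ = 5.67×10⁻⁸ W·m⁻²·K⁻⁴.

For an isothermal black-emitting sphere, (1−a)S·πr² = σ·4πr²·T⁴ ⇒ S = 4σT⁴/(1−a).
S = 4·5.67×10⁻⁸·(415)⁴/1.00 = 6727 W/m².
Flux falls as S = L/(4πd²), so d = √(L/(4πS)) = √(4.37×10²⁵/(4π·6727)).

d ≈ 2.27×10¹⁰ m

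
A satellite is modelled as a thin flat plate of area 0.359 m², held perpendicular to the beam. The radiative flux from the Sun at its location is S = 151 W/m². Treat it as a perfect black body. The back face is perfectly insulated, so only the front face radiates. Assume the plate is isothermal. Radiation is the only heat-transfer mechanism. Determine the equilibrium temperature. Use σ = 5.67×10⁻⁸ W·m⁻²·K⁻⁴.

T ≈ 227 K

At equilibrium, absorbed power = emitted power.
Absorbing cross-section = A = 0.3590 m²; emitting surface = A = 0.3590 m² (ratio 1).
S·A_cross = εσ·A_surf·T⁴  ⇒  T⁴ = S/(1σ).
T⁴ = 1.00·151/(1·5.67×10⁻⁸) = 2.663×10⁹ K⁴.
T = (2.663×10⁹)^(1/4).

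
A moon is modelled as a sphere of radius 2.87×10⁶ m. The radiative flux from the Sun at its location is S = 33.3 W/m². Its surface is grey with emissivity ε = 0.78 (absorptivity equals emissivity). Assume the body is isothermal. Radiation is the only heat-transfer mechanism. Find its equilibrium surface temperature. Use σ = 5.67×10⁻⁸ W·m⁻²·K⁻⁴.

T ≈ 110 K

At equilibrium, absorbed power = emitted power.
Absorbing cross-section = πr² = 2.588×10¹³ m²; emitting surface = 4πr² = 1.035×10¹⁴ m² (ratio 4).
εS·A_cross = εσ·A_surf·T⁴  ⇒  T⁴ = S/(4σ)   (ε cancels).
T⁴ = 33.3/(4·5.67×10⁻⁸) = 1.468×10⁸ K⁴.
T = (1.468×10⁸)^(1/4).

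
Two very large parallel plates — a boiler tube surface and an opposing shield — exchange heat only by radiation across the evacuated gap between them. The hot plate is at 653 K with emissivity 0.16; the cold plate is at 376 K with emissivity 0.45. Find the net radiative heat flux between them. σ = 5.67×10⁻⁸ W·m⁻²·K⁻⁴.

q ≈ 1230 W/m²

For two infinite grey parallel plates, q = σ(T₁⁴ − T₂⁴)/(1/ε₁ + 1/ε₂ − 1).
T₁⁴ − T₂⁴ = 1.818×10¹¹ − 1.999×10¹⁰ = 1.618×10¹¹ K⁴.
1/ε₁ + 1/ε₂ − 1 = 6.250 + 2.222 − 1 = 7.472.
q = 5.67×10⁻⁸ × 1.618×10¹¹ / 7.472.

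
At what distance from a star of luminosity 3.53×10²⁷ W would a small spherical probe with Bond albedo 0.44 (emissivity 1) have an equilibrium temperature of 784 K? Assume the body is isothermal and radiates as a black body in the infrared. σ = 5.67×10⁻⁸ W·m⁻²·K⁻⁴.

d ≈ 4.28×10¹⁰ m

For an isothermal black-emitting sphere, (1−a)S·πr² = σ·4πr²·T⁴ ⇒ S = 4σT⁴/(1−a).
S = 4·5.67×10⁻⁸·(784)⁴/0.560 = 1.530×10⁵ W/m².
Flux falls as S = L/(4πd²), so d = √(L/(4πS)) = √(3.53×10²⁷/(4π·1.530×10⁵)).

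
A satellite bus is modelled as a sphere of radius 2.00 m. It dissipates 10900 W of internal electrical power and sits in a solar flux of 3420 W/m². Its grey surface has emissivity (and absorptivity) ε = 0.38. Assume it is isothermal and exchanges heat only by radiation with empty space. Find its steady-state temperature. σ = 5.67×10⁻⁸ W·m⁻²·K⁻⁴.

At steady state, absorbed solar power + internal power = radiated power.
Absorbed: α·S·A_cross = 0.38·3420·12.57 = 16330 W (cross-section πr²).
Total input = 16330 + 10900 = 27230 W.
Radiated: εσ·A_surf·T⁴ with A_surf = 4πr² = 50.27 m².
T⁴ = 27230/(0.38·5.67×10⁻⁸·50.27) = 2.514×10¹⁰ K⁴.

T ≈ 398 K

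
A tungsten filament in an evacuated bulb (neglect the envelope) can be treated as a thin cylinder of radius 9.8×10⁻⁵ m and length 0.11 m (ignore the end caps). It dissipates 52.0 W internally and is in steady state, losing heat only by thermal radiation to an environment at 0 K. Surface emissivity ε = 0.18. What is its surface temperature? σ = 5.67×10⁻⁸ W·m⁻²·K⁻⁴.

Steady state: internal power = radiated power, P = εσA T⁴.
Radiating area A = 2πrL = 6.773×10⁻⁵ m².
T⁴ = P/(εσA) = 52.0/(0.18·5.67×10⁻⁸·6.773×10⁻⁵) = 7.522×10¹³ K⁴.
T = (7.522×10¹³)^(1/4).

T ≈ 2950 K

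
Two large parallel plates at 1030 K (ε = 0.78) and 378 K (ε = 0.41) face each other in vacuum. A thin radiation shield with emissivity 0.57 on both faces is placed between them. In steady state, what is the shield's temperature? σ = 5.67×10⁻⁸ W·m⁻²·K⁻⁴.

In steady state the net flux on the hot side equals that on the cold side.
σ(T₁⁴−T_s⁴)/D₁ = σ(T_s⁴−T₂⁴)/D₂, with D₁ = 1/ε₁+1/ε_s−1 = 2.036, D₂ = 1/ε_s+1/ε₂−1 = 3.193.
Solve for T_s⁴: T_s⁴ = (D₂·T₁⁴ + D₁·T₂⁴)/(D₁+D₂) = 6.952×10¹¹ K⁴.

T_s ≈ 913 K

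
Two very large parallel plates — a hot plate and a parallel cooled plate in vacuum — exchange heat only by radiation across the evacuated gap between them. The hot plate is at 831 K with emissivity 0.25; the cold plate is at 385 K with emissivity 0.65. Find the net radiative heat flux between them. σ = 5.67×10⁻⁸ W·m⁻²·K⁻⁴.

q ≈ 5680 W/m²

For two infinite grey parallel plates, q = σ(T₁⁴ − T₂⁴)/(1/ε₁ + 1/ε₂ − 1).
T₁⁴ − T₂⁴ = 4.769×10¹¹ − 2.197×10¹⁰ = 4.549×10¹¹ K⁴.
1/ε₁ + 1/ε₂ − 1 = 4.000 + 1.538 − 1 = 4.538.
q = 5.67×10⁻⁸ × 4.549×10¹¹ / 4.538.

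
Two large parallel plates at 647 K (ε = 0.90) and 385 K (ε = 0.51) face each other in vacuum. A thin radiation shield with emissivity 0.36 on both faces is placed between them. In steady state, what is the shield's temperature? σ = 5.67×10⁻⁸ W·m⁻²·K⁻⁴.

In steady state the net flux on the hot side equals that on the cold side.
σ(T₁⁴−T_s⁴)/D₁ = σ(T_s⁴−T₂⁴)/D₂, with D₁ = 1/ε₁+1/ε_s−1 = 2.889, D₂ = 1/ε_s+1/ε₂−1 = 3.739.
Solve for T_s⁴: T_s⁴ = (D₂·T₁⁴ + D₁·T₂⁴)/(D₁+D₂) = 1.084×10¹¹ K⁴.

T_s ≈ 574 K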